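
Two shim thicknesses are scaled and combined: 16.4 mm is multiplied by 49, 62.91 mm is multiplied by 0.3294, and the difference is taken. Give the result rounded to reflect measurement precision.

16.4 × 49 = 803.6 → 8.0 × 10^2 mm (2 s.f., last digit at the 10^1 place).
62.91 × 0.3294 = 20.722554 → 20.72 mm (4 s.f., last digit at the 10^-2 place).
Difference: 782.877446 mm; keep the coarser place, 10^1.
Result: 7.8 × 10^2 mm.

7.8 × 10^2 mm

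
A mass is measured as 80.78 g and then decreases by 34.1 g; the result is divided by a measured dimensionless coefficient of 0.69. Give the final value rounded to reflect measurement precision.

80.78 g − 34.1 g = 46.68 g; the difference is limited to 1 decimal place (3 s.f.).
Carrying full precision, 46.68 ÷ 0.69 = 67.652173913… g; 0.69 has 2 s.f., so the result keeps min(3, 2) = 2 s.f.
Rounded to 2 significant figures: 68 g.

68 g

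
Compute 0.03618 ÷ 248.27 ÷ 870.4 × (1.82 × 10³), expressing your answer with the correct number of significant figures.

3.05 × 10⁻⁴

0.03618 ÷ 248.27 ÷ 870.4 × (1.82 × 10³) = 0.000304717098202…
Multiplication/division keeps the fewest significant figures: 0.03618 → 4 s.f., 248.27 → 5 s.f., 870.4 → 4 s.f., 1.82 × 10³ → 3 s.f.; limit is 3.
Rounded to 3 significant figures: 3.05 × 10⁻⁴.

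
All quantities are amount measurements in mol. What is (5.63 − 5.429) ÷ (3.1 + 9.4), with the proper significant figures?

5.63 − 5.429 = 0.201, limited to 2 d.p. → 2 s.f.; 3.1 + 9.4 = 12.5, limited to 1 d.p. → 3 s.f.
Carrying full precision, 0.201 ÷ 12.5 = 0.01608; keep min(2, 3) = 2 s.f.
Rounded to 2 significant figures: 0.016.

0.016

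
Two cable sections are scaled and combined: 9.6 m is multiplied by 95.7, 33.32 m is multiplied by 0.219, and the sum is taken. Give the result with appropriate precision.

9.3 × 10² m

9.6 × 95.7 = 918.72 → 9.2 × 10² m (2 s.f., last digit at the 10^1 place).
33.32 × 0.219 = 7.29708 → 7.30 m (3 s.f., last digit at the 10^-2 place).
Sum: 926.01708 m; keep the coarser place, 10^1.
Result: 9.3 × 10² m.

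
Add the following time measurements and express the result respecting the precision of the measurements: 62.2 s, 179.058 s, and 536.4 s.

777.7 s

62.2 s + 179.058 s + 536.4 s = 777.658 s.
Addition/subtraction keeps the fewest decimal places: 62.2 → 1 decimal place, 179.058 → 3 decimal places, 536.4 → 1 decimal place; limit is 1.
Rounded to 1 decimal place: 777.7 s.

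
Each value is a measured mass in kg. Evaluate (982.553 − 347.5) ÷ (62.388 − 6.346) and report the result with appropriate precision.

982.553 − 347.5 = 635.053, limited to 1 d.p. → 4 s.f.; 62.388 − 6.346 = 56.042, limited to 3 d.p. → 5 s.f.
Carrying full precision, 635.053 ÷ 56.042 = 11.3317333429…; keep min(4, 5) = 4 s.f.
Rounded to 4 significant figures: 11.33.

11.33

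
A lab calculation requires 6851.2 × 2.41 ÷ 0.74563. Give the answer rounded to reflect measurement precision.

6851.2 × 2.41 ÷ 0.74563 = 22144.2163003…
Multiplication/division keeps the fewest significant figures: 6851.2 → 5 s.f., 2.41 → 3 s.f., 0.74563 → 5 s.f.; limit is 3.
Rounded to 3 significant figures: 2.21 × 10^4.

2.21 × 10^4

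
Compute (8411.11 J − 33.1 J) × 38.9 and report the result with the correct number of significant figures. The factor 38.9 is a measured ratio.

8411.11 J − 33.1 J = 8378.01 J; the difference is limited to 1 decimal place (5 s.f.).
Carrying full precision, 8378.01 × 38.9 = 325904.589 J; 38.9 has 3 s.f., so the result keeps min(5, 3) = 3 s.f.
Rounded to 3 significant figures: 3.26 × 10^5 J.

3.26 × 10^5 J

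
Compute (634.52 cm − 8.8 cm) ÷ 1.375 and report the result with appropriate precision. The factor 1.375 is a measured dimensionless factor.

634.52 cm − 8.8 cm = 625.72 cm; the difference is limited to 1 decimal place (4 s.f.).
Carrying full precision, 625.72 ÷ 1.375 = 455.069090909… cm; 1.375 has 4 s.f., so the result keeps min(4, 4) = 4 s.f.
Rounded to 4 significant figures: 455.1 cm.

455.1 cm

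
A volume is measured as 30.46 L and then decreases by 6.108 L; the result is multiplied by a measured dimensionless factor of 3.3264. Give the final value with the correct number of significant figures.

30.46 L − 6.108 L = 24.352 L; the difference is limited to 2 decimal places (4 s.f.).
Carrying full precision, 24.352 × 3.3264 = 81.0044928 L; 3.3264 has 5 s.f., so the result keeps min(4, 5) = 4 s.f.
Rounded to 4 significant figures: 81.00 L.

81.00 L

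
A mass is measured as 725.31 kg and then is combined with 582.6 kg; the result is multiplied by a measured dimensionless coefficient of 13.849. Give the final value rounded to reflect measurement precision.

18113 kg

725.31 kg + 582.6 kg = 1307.91 kg; the sum is limited to 1 decimal place (5 s.f.).
Carrying full precision, 1307.91 × 13.849 = 18113.24559 kg; 13.849 has 5 s.f., so the result keeps min(5, 5) = 5 s.f.
Rounded to 5 significant figures: 18113 kg.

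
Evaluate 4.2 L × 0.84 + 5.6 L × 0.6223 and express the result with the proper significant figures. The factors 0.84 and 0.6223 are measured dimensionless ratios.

4.2 × 0.84 = 3.528 → 3.5 L (2 s.f., last digit at the 10^-1 place).
5.6 × 0.6223 = 3.48488 → 3.5 L (2 s.f., last digit at the 10^-1 place).
Sum: 7.01288 L; keep the coarser place, 10^-1.
Result: 7.0 L.

7.0 L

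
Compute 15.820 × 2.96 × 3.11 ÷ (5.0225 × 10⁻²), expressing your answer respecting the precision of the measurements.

15.820 × 2.96 × 3.11 ÷ (5.0225 × 10⁻²) = 2899.60362369…
Multiplication/division keeps the fewest significant figures: 15.820 → 5 s.f., 2.96 → 3 s.f., 3.11 → 3 s.f., 5.0225 × 10⁻² → 5 s.f.; limit is 3.
Rounded to 3 significant figures: 2.90 × 10³.

2.90 × 10³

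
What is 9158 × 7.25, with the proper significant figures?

6.64 × 10^4

9158 × 7.25 = 66395.5
Multiplication/division keeps the fewest significant figures: 9158 → 4 s.f., 7.25 → 3 s.f.; limit is 3.
Rounded to 3 significant figures: 6.64 × 10^4.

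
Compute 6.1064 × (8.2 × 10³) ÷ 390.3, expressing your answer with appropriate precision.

6.1064 × (8.2 × 10³) ÷ 390.3 = 128.292287984…
Multiplication/division keeps the fewest significant figures: 6.1064 → 5 s.f., 8.2 × 10³ → 2 s.f., 390.3 → 4 s.f.; limit is 2.
Rounded to 2 significant figures: 1.3 × 10².

1.3 × 10²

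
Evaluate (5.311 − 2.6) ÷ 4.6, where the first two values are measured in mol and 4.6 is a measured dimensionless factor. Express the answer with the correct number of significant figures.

5.311 mol − 2.6 mol = 2.711 mol; the difference is limited to 1 decimal place (2 s.f.).
Carrying full precision, 2.711 ÷ 4.6 = 0.589347826087… mol; 4.6 has 2 s.f., so the result keeps min(2, 2) = 2 s.f.
Rounded to 2 significant figures: 0.59 mol.

0.59 mol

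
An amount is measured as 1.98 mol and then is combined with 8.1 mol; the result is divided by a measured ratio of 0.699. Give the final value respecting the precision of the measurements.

1.98 mol + 8.1 mol = 10.08 mol; the sum is limited to 1 decimal place (3 s.f.).
Carrying full precision, 10.08 ÷ 0.699 = 14.4206008584… mol; 0.699 has 3 s.f., so the result keeps min(3, 3) = 3 s.f.
Rounded to 3 significant figures: 14.4 mol.

14.4 mol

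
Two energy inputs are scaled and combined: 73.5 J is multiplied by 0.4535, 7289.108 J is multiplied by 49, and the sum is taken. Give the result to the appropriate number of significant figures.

73.5 × 0.4535 = 33.33225 → 33.3 J (3 s.f., last digit at the 10^-1 place).
7289.108 × 49 = 357166.292 → 3.6 × 10⁵ J (2 s.f., last digit at the 10^4 place).
Sum: 357199.62425 J; keep the coarser place, 10^4.
Result: 3.6 × 10⁵ J.

3.6 × 10⁵ J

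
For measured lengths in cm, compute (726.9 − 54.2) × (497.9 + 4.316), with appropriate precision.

726.9 − 54.2 = 672.7, limited to 1 d.p. → 4 s.f.; 497.9 + 4.316 = 502.216, limited to 1 d.p. → 4 s.f.
Carrying full precision, 672.7 × 502.216 = 337840.7032; keep min(4, 4) = 4 s.f.
Rounded to 4 significant figures: 3.378 × 10^5 cm².

3.378 × 10^5 cm²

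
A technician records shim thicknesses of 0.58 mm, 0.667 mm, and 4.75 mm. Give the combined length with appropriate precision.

0.58 mm + 0.667 mm + 4.75 mm = 5.997 mm.
Addition/subtraction keeps the fewest decimal places: 0.58 → 2 decimal places, 0.667 → 3 decimal places, 4.75 → 2 decimal places; limit is 2.
Rounded to 2 decimal places: 6.00 mm.

6.00 mm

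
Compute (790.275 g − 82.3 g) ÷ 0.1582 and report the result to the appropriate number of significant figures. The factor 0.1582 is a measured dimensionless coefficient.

790.275 g − 82.3 g = 707.975 g; the difference is limited to 1 decimal place (4 s.f.).
Carrying full precision, 707.975 ÷ 0.1582 = 4475.18963338… g; 0.1582 has 4 s.f., so the result keeps min(4, 4) = 4 s.f.
Rounded to 4 significant figures: 4475 g.

4475 g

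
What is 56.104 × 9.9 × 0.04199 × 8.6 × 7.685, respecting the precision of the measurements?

56.104 × 9.9 × 0.04199 × 8.6 × 7.685 = 1541.40661415…
Multiplication/division keeps the fewest significant figures: 56.104 → 5 s.f., 9.9 → 2 s.f., 0.04199 → 4 s.f., 8.6 → 2 s.f., 7.685 → 4 s.f.; limit is 2.
Rounded to 2 significant figures: 1.5 × 10^3.

1.5 × 10^3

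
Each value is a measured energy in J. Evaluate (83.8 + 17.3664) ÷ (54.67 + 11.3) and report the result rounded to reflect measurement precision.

83.8 + 17.3664 = 101.1664, limited to 1 d.p. → 4 s.f.; 54.67 + 11.3 = 65.97, limited to 1 d.p. → 3 s.f.
Carrying full precision, 101.1664 ÷ 65.97 = 1.53352129756…; keep min(4, 3) = 3 s.f.
Rounded to 3 significant figures: 1.53.

1.53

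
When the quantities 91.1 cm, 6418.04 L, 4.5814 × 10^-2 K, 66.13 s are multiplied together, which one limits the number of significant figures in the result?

91.1 cm → 3 s.f.; 6418.04 L → 6 s.f.; 4.5814 × 10^-2 K → 5 s.f.; 66.13 s → 4 s.f.
The fewest is 3 significant figures, from 91.1 cm.

91.1 cm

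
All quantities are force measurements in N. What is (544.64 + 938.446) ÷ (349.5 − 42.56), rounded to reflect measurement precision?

544.64 + 938.446 = 1483.086, limited to 2 d.p. → 6 s.f.; 349.5 − 42.56 = 306.94, limited to 1 d.p. → 4 s.f.
Carrying full precision, 1483.086 ÷ 306.94 = 4.83184335701…; keep min(6, 4) = 4 s.f.
Rounded to 4 significant figures: 4.832.

4.832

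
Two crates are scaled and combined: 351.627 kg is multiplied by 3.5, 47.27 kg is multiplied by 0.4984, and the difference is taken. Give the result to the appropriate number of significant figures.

351.627 × 3.5 = 1230.6945 → 1.2 × 10³ kg (2 s.f., last digit at the 10^2 place).
47.27 × 0.4984 = 23.559368 → 23.56 kg (4 s.f., last digit at the 10^-2 place).
Difference: 1207.135132 kg; keep the coarser place, 10^2.
Result: 1.2 × 10³ kg.

1.2 × 10³ kg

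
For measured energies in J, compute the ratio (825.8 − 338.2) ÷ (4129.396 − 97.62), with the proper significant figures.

825.8 − 338.2 = 487.6, limited to 1 d.p. → 4 s.f.; 4129.396 − 97.62 = 4031.776, limited to 2 d.p. → 6 s.f.
Carrying full precision, 487.6 ÷ 4031.776 = 0.12093925853…; keep min(4, 6) = 4 s.f.
Rounded to 4 significant figures: 0.1209.

0.1209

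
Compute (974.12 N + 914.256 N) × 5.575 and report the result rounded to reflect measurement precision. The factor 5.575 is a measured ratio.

1.053 × 10^4 N

974.12 N + 914.256 N = 1888.376 N; the sum is limited to 2 decimal places (6 s.f.).
Carrying full precision, 1888.376 × 5.575 = 10527.6962 N; 5.575 has 4 s.f., so the result keeps min(6, 4) = 4 s.f.
Rounded to 4 significant figures: 1.053 × 10^4 N.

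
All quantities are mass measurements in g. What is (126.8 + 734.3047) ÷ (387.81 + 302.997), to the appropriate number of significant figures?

1.247

126.8 + 734.3047 = 861.1047, limited to 1 d.p. → 4 s.f.; 387.81 + 302.997 = 690.807, limited to 2 d.p. → 5 s.f.
Carrying full precision, 861.1047 ÷ 690.807 = 1.24651993972…; keep min(4, 5) = 4 s.f.
Rounded to 4 significant figures: 1.247.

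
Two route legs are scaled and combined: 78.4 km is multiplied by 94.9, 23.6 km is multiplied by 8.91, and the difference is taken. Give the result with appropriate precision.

78.4 × 94.9 = 7440.16 → 7.44 × 10³ km (3 s.f., last digit at the 10^1 place).
23.6 × 8.91 = 210.276 → 2.10 × 10² km (3 s.f., last digit at the 10^0 place).
Difference: 7229.884 km; keep the coarser place, 10^1.
Result: 7.23 × 10³ km.

7.23 × 10³ km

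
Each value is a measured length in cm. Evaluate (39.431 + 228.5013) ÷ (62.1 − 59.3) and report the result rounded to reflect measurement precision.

39.431 + 228.5013 = 267.9323, limited to 3 d.p. → 6 s.f.; 62.1 − 59.3 = 2.8, limited to 1 d.p. → 2 s.f.
Carrying full precision, 267.9323 ÷ 2.8 = 95.6901071429…; keep min(6, 2) = 2 s.f.
Rounded to 2 significant figures: 96.

96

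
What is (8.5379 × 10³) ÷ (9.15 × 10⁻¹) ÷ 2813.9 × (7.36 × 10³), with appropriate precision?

(8.5379 × 10³) ÷ (9.15 × 10⁻¹) ÷ 2813.9 × (7.36 × 10³) = 24406.1414869…
Multiplication/division keeps the fewest significant figures: 8.5379 × 10³ → 5 s.f., 9.15 × 10⁻¹ → 3 s.f., 2813.9 → 5 s.f., 7.36 × 10³ → 3 s.f.; limit is 3.
Rounded to 3 significant figures: 2.44 × 10⁴.

2.44 × 10⁴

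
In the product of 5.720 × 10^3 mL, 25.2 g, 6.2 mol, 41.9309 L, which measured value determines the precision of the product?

5.720 × 10^3 mL → 4 s.f.; 25.2 g → 3 s.f.; 6.2 mol → 2 s.f.; 41.9309 L → 6 s.f.
The fewest is 2 significant figures, from 6.2 mol.

6.2 mol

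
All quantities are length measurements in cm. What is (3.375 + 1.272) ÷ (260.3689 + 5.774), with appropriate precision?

3.375 + 1.272 = 4.647, limited to 3 d.p. → 4 s.f.; 260.3689 + 5.774 = 266.1429, limited to 3 d.p. → 6 s.f.
Carrying full precision, 4.647 ÷ 266.1429 = 0.0174605446923…; keep min(4, 6) = 4 s.f.
Rounded to 4 significant figures: 0.01746.

0.01746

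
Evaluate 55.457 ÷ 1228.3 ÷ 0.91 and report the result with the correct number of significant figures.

0.050

55.457 ÷ 1228.3 ÷ 0.91 = 0.0496147180996…
Multiplication/division keeps the fewest significant figures: 55.457 → 5 s.f., 1228.3 → 5 s.f., 0.91 → 2 s.f.; limit is 2.
Rounded to 2 significant figures: 0.050.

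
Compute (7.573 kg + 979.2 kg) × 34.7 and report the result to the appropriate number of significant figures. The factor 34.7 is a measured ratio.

3.42 × 10⁴ kg

7.573 kg + 979.2 kg = 986.773 kg; the sum is limited to 1 decimal place (4 s.f.).
Carrying full precision, 986.773 × 34.7 = 34241.0231 kg; 34.7 has 3 s.f., so the result keeps min(4, 3) = 3 s.f.
Rounded to 3 significant figures: 3.42 × 10⁴ kg.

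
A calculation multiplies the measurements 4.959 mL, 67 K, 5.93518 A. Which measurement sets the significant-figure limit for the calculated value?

67 K

4.959 mL → 4 s.f.; 67 K → 2 s.f.; 5.93518 A → 6 s.f.
The fewest is 2 significant figures, from 67 K.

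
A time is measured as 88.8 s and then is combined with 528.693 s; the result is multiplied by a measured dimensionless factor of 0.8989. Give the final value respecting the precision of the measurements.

88.8 s + 528.693 s = 617.493 s; the sum is limited to 1 decimal place (4 s.f.).
Carrying full precision, 617.493 × 0.8989 = 555.0644577 s; 0.8989 has 4 s.f., so the result keeps min(4, 4) = 4 s.f.
Rounded to 4 significant figures: 555.1 s.

555.1 s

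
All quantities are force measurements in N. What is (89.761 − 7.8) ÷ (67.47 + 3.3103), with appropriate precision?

1.16

89.761 − 7.8 = 81.961, limited to 1 d.p. → 3 s.f.; 67.47 + 3.3103 = 70.7803, limited to 2 d.p. → 4 s.f.
Carrying full precision, 81.961 ÷ 70.7803 = 1.15796344463…; keep min(3, 4) = 3 s.f.
Rounded to 3 significant figures: 1.16.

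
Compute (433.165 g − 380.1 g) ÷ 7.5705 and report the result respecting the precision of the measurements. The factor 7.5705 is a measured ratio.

7.01 g

433.165 g − 380.1 g = 53.065 g; the difference is limited to 1 decimal place (3 s.f.).
Carrying full precision, 53.065 ÷ 7.5705 = 7.00944455452… g; 7.5705 has 5 s.f., so the result keeps min(3, 5) = 3 s.f.
Rounded to 3 significant figures: 7.01 g.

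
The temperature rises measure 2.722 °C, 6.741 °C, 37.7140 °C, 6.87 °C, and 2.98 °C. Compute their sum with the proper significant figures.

57.03 °C

2.722 °C + 6.741 °C + 37.7140 °C + 6.87 °C + 2.98 °C = 57.0270 °C.
Addition/subtraction keeps the fewest decimal places: 2.722 → 3 decimal places, 6.741 → 3 decimal places, 37.7140 → 4 decimal places, 6.87 → 2 decimal places, 2.98 → 2 decimal places; limit is 2.
Rounded to 2 decimal places: 57.03 °C.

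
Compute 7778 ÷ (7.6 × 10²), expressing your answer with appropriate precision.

7778 ÷ (7.6 × 10²) = 10.2342105263…
Multiplication/division keeps the fewest significant figures: 7778 → 4 s.f., 7.6 × 10² → 2 s.f.; limit is 2.
Rounded to 2 significant figures: 1.0 × 10¹.

1.0 × 10¹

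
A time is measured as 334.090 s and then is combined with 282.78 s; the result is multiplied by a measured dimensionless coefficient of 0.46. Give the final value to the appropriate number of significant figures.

334.090 s + 282.78 s = 616.870 s; the sum is limited to 2 decimal places (5 s.f.).
Carrying full precision, 616.870 × 0.46 = 283.7602 s; 0.46 has 2 s.f., so the result keeps min(5, 2) = 2 s.f.
Rounded to 2 significant figures: 2.8 × 10² s.

2.8 × 10² s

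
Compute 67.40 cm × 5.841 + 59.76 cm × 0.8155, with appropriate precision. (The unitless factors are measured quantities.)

67.40 × 5.841 = 393.6834 → 393.7 cm (4 s.f., last digit at the 10^-1 place).
59.76 × 0.8155 = 48.73428 → 48.73 cm (4 s.f., last digit at the 10^-2 place).
Sum: 442.41768 cm; keep the coarser place, 10^-1.
Result: 442.4 cm.

442.4 cm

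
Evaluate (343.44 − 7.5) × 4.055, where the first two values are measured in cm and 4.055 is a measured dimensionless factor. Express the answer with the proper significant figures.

1362 cm

343.44 cm − 7.5 cm = 335.94 cm; the difference is limited to 1 decimal place (4 s.f.).
Carrying full precision, 335.94 × 4.055 = 1362.2367 cm; 4.055 has 4 s.f., so the result keeps min(4, 4) = 4 s.f.
Rounded to 4 significant figures: 1362 cm.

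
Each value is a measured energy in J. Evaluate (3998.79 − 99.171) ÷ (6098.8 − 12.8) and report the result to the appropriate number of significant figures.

3998.79 − 99.171 = 3899.619, limited to 2 d.p. → 6 s.f.; 6098.8 − 12.8 = 6086.0, limited to 1 d.p. → 5 s.f.
Carrying full precision, 3899.619 ÷ 6086.0 = 0.640752382517…; keep min(6, 5) = 5 s.f.
Rounded to 5 significant figures: 0.64075.

0.64075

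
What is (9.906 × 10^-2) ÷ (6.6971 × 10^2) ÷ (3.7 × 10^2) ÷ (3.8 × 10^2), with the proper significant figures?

(9.906 × 10^-2) ÷ (6.6971 × 10^2) ÷ (3.7 × 10^2) ÷ (3.8 × 10^2) = 1.05202538463 × 10^-9…
Multiplication/division keeps the fewest significant figures: 9.906 × 10^-2 → 4 s.f., 6.6971 × 10^2 → 5 s.f., 3.7 × 10^2 → 2 s.f., 3.8 × 10^2 → 2 s.f.; limit is 2.
Rounded to 2 significant figures: 1.1 × 10^-9.

1.1 × 10^-9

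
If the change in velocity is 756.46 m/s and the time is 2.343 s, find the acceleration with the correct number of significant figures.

acceleration = 756.46 m/s ÷ 2.343 s = 322.859581733… m/s².
756.46 has 5 significant figures; 2.343 has 4.
Division/multiplication keeps the fewest: 4 significant figures.
Rounded: 322.9 m/s².

322.9 m/s²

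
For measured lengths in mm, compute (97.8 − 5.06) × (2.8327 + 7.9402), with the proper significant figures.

999 mm²

97.8 − 5.06 = 92.74, limited to 1 d.p. → 3 s.f.; 2.8327 + 7.9402 = 10.7729, limited to 4 d.p. → 6 s.f.
Carrying full precision, 92.74 × 10.7729 = 999.078746; keep min(3, 6) = 3 s.f.
Rounded to 3 significant figures: 999 mm².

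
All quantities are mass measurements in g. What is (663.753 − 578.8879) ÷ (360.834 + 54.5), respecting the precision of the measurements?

2.043 × 10^-1

663.753 − 578.8879 = 84.8651, limited to 3 d.p. → 5 s.f.; 360.834 + 54.5 = 415.334, limited to 1 d.p. → 4 s.f.
Carrying full precision, 84.8651 ÷ 415.334 = 0.204329768331…; keep min(5, 4) = 4 s.f.
Rounded to 4 significant figures: 2.043 × 10^-1.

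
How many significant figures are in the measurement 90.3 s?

90.3: zeros between nonzero digits are significant.

3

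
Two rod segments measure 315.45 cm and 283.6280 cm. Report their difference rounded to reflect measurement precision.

315.45 cm − 283.6280 cm = 31.8220 cm.
Addition/subtraction keeps the fewest decimal places: 315.45 → 2 decimal places, 283.6280 → 4 decimal places; limit is 2.
Rounded to 2 decimal places: 31.82 cm.

31.82 cm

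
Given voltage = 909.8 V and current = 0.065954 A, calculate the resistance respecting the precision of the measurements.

1.379 × 10⁴ Ω

resistance = 909.8 V ÷ 0.065954 A = 13794.4628074… Ω.
909.8 has 4 significant figures; 0.065954 has 5.
Division/multiplication keeps the fewest: 4 significant figures.
Rounded: 1.379 × 10⁴ Ω.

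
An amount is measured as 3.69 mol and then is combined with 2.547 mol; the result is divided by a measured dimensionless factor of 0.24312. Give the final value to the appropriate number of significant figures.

3.69 mol + 2.547 mol = 6.237 mol; the sum is limited to 2 decimal places (3 s.f.).
Carrying full precision, 6.237 ÷ 0.24312 = 25.6539980257… mol; 0.24312 has 5 s.f., so the result keeps min(3, 5) = 3 s.f.
Rounded to 3 significant figures: 25.7 mol.

25.7 mol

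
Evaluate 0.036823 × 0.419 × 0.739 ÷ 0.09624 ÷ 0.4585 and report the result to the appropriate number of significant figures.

0.036823 × 0.419 × 0.739 ÷ 0.09624 ÷ 0.4585 = 0.258394148738…
Multiplication/division keeps the fewest significant figures: 0.036823 → 5 s.f., 0.419 → 3 s.f., 0.739 → 3 s.f., 0.09624 → 4 s.f., 0.4585 → 4 s.f.; limit is 3.
Rounded to 3 significant figures: 0.258.

0.258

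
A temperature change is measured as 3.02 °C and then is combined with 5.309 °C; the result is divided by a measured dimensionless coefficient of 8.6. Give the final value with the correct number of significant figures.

0.97 °C

3.02 °C + 5.309 °C = 8.329 °C; the sum is limited to 2 decimal places (3 s.f.).
Carrying full precision, 8.329 ÷ 8.6 = 0.968488372093… °C; 8.6 has 2 s.f., so the result keeps min(3, 2) = 2 s.f.
Rounded to 2 significant figures: 0.97 °C.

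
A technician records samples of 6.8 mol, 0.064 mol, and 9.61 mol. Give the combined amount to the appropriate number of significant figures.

16.5 mol

6.8 mol + 0.064 mol + 9.61 mol = 16.474 mol.
Addition/subtraction keeps the fewest decimal places: 6.8 → 1 decimal place, 0.064 → 3 decimal places, 9.61 → 2 decimal places; limit is 1.
Rounded to 1 decimal place: 16.5 mol.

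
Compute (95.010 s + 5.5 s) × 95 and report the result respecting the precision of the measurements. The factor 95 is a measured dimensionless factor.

9.5 × 10^3 s

95.010 s + 5.5 s = 100.510 s; the sum is limited to 1 decimal place (4 s.f.).
Carrying full precision, 100.510 × 95 = 9548.45 s; 95 has 2 s.f., so the result keeps min(4, 2) = 2 s.f.
Rounded to 2 significant figures: 9.5 × 10^3 s.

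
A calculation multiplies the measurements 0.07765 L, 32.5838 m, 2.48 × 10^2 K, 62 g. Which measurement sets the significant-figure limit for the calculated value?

0.07765 L → 4 s.f.; 32.5838 m → 6 s.f.; 2.48 × 10^2 K → 3 s.f.; 62 g → 2 s.f.
The fewest is 2 significant figures, from 62 g.

62 g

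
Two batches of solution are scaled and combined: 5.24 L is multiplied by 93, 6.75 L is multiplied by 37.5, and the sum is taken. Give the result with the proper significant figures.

7.4 × 10² L

5.24 × 93 = 487.32 → 4.9 × 10² L (2 s.f., last digit at the 10^1 place).
6.75 × 37.5 = 253.125 → 253 L (3 s.f., last digit at the 10^0 place).
Sum: 740.445 L; keep the coarser place, 10^1.
Result: 7.4 × 10² L.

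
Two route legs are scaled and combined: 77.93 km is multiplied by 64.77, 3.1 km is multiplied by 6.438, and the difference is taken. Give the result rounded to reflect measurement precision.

5028 km

77.93 × 64.77 = 5047.5261 → 5.048 × 10^3 km (4 s.f., last digit at the 10^0 place).
3.1 × 6.438 = 19.9578 → 20. km (2 s.f., last digit at the 10^0 place).
Difference: 5027.5683 km; keep the coarser place, 10^0.
Result: 5028 km.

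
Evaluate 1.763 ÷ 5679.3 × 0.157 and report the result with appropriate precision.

4.87 × 10^-5

1.763 ÷ 5679.3 × 0.157 = 0.0000487368161569…
Multiplication/division keeps the fewest significant figures: 1.763 → 4 s.f., 5679.3 → 5 s.f., 0.157 → 3 s.f.; limit is 3.
Rounded to 3 significant figures: 4.87 × 10^-5.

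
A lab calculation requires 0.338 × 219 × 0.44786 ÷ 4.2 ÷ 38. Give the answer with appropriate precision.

0.338 × 219 × 0.44786 ÷ 4.2 ÷ 38 = 0.207716121053…
Multiplication/division keeps the fewest significant figures: 0.338 → 3 s.f., 219 → 3 s.f., 0.44786 → 5 s.f., 4.2 → 2 s.f., 38 → 2 s.f.; limit is 2.
Rounded to 2 significant figures: 0.21.

0.21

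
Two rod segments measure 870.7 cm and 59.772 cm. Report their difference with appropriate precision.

870.7 cm − 59.772 cm = 810.928 cm.
Addition/subtraction keeps the fewest decimal places: 870.7 → 1 decimal place, 59.772 → 3 decimal places; limit is 1.
Rounded to 1 decimal place: 810.9 cm.

810.9 cm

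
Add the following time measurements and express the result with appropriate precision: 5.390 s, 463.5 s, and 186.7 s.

655.6 s

5.390 s + 463.5 s + 186.7 s = 655.590 s.
Addition/subtraction keeps the fewest decimal places: 5.390 → 3 decimal places, 463.5 → 1 decimal place, 186.7 → 1 decimal place; limit is 1.
Rounded to 1 decimal place: 655.6 s.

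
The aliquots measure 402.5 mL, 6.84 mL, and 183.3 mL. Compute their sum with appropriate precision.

592.6 mL

402.5 mL + 6.84 mL + 183.3 mL = 592.64 mL.
Addition/subtraction keeps the fewest decimal places: 402.5 → 1 decimal place, 6.84 → 2 decimal places, 183.3 → 1 decimal place; limit is 1.
Rounded to 1 decimal place: 592.6 mL.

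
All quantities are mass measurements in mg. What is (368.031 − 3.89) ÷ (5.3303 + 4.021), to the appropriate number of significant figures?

368.031 − 3.89 = 364.141, limited to 2 d.p. → 5 s.f.; 5.3303 + 4.021 = 9.3513, limited to 3 d.p. → 4 s.f.
Carrying full precision, 364.141 ÷ 9.3513 = 38.9401473592…; keep min(5, 4) = 4 s.f.
Rounded to 4 significant figures: 38.94.

38.94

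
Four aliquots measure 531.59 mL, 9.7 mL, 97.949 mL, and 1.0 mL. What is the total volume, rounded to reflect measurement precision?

640.2 mL

531.59 mL + 9.7 mL + 97.949 mL + 1.0 mL = 640.239 mL.
Addition/subtraction keeps the fewest decimal places: 531.59 → 2 decimal places, 9.7 → 1 decimal place, 97.949 → 3 decimal places, 1.0 → 1 decimal place; limit is 1.
Rounded to 1 decimal place: 640.2 mL.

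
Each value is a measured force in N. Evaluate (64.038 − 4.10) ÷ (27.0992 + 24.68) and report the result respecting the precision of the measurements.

64.038 − 4.10 = 59.938, limited to 2 d.p. → 4 s.f.; 27.0992 + 24.68 = 51.7792, limited to 2 d.p. → 4 s.f.
Carrying full precision, 59.938 ÷ 51.7792 = 1.15756906248…; keep min(4, 4) = 4 s.f.
Rounded to 4 significant figures: 1.158.

1.158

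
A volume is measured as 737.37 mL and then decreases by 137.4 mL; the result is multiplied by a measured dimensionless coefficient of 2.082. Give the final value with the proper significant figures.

1249 mL

737.37 mL − 137.4 mL = 599.97 mL; the difference is limited to 1 decimal place (4 s.f.).
Carrying full precision, 599.97 × 2.082 = 1249.13754 mL; 2.082 has 4 s.f., so the result keeps min(4, 4) = 4 s.f.
Rounded to 4 significant figures: 1249 mL.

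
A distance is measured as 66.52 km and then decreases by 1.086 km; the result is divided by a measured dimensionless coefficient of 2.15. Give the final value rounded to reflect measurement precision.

66.52 km − 1.086 km = 65.434 km; the difference is limited to 2 decimal places (4 s.f.).
Carrying full precision, 65.434 ÷ 2.15 = 30.4344186047… km; 2.15 has 3 s.f., so the result keeps min(4, 3) = 3 s.f.
Rounded to 3 significant figures: 30.4 km.

30.4 km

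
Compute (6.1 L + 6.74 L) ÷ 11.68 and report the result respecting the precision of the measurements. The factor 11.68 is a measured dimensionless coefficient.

6.1 L + 6.74 L = 12.84 L; the sum is limited to 1 decimal place (3 s.f.).
Carrying full precision, 12.84 ÷ 11.68 = 1.09931506849… L; 11.68 has 4 s.f., so the result keeps min(3, 4) = 3 s.f.
Rounded to 3 significant figures: 1.10 L.

1.10 L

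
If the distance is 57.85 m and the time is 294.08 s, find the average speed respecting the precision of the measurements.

average speed = 57.85 m ÷ 294.08 s = 0.196715179543… m/s.
57.85 has 4 significant figures; 294.08 has 5.
Division/multiplication keeps the fewest: 4 significant figures.
Rounded: 0.1967 m/s.

0.1967 m/s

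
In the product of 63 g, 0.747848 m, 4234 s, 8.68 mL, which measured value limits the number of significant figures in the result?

63 g

63 g → 2 s.f.; 0.747848 m → 6 s.f.; 4234 s → 4 s.f.; 8.68 mL → 3 s.f.
The fewest is 2 significant figures, from 63 g.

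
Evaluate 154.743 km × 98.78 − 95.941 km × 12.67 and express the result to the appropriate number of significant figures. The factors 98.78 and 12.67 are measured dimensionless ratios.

154.743 × 98.78 = 15285.51354 → 1.529 × 10^4 km (4 s.f., last digit at the 10^1 place).
95.941 × 12.67 = 1215.57247 → 1216 km (4 s.f., last digit at the 10^0 place).
Difference: 14069.94107 km; keep the coarser place, 10^1.
Result: 1.407 × 10^4 km.

1.407 × 10^4 km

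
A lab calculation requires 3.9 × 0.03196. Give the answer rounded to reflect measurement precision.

0.12

3.9 × 0.03196 = 0.124644
Multiplication/division keeps the fewest significant figures: 3.9 → 2 s.f., 0.03196 → 4 s.f.; limit is 2.
Rounded to 2 significant figures: 0.12.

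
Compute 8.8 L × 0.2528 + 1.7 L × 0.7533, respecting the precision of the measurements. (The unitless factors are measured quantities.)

3.5 L

8.8 × 0.2528 = 2.22464 → 2.2 L (2 s.f., last digit at the 10^-1 place).
1.7 × 0.7533 = 1.28061 → 1.3 L (2 s.f., last digit at the 10^-1 place).
Sum: 3.50525 L; keep the coarser place, 10^-1.
Result: 3.5 L.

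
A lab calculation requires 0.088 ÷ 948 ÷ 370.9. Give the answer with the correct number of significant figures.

2.5 × 10^-7

0.088 ÷ 948 ÷ 370.9 = 2.50275018116 × 10^-7…
Multiplication/division keeps the fewest significant figures: 0.088 → 2 s.f., 948 → 3 s.f., 370.9 → 4 s.f.; limit is 2.
Rounded to 2 significant figures: 2.5 × 10^-7.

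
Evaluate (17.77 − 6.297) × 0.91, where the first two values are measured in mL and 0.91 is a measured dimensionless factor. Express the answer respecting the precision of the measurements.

10. mL

17.77 mL − 6.297 mL = 11.473 mL; the difference is limited to 2 decimal places (4 s.f.).
Carrying full precision, 11.473 × 0.91 = 10.44043 mL; 0.91 has 2 s.f., so the result keeps min(4, 2) = 2 s.f.
Rounded to 2 significant figures: 10. mL.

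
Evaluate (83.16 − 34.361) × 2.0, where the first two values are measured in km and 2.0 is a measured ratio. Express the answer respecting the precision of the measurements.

98 km

83.16 km − 34.361 km = 48.799 km; the difference is limited to 2 decimal places (4 s.f.).
Carrying full precision, 48.799 × 2.0 = 97.598 km; 2.0 has 2 s.f., so the result keeps min(4, 2) = 2 s.f.
Rounded to 2 significant figures: 98 km.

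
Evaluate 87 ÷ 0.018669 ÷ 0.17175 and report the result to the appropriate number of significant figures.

87 ÷ 0.018669 ÷ 0.17175 = 27133.2271863…
Multiplication/division keeps the fewest significant figures: 87 → 2 s.f., 0.018669 → 5 s.f., 0.17175 → 5 s.f.; limit is 2.
Rounded to 2 significant figures: 2.7 × 10^4.

2.7 × 10^4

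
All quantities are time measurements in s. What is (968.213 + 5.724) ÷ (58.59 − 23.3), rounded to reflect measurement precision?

968.213 + 5.724 = 973.937, limited to 3 d.p. → 6 s.f.; 58.59 − 23.3 = 35.29, limited to 1 d.p. → 3 s.f.
Carrying full precision, 973.937 ÷ 35.29 = 27.5981014452…; keep min(6, 3) = 3 s.f.
Rounded to 3 significant figures: 27.6.

27.6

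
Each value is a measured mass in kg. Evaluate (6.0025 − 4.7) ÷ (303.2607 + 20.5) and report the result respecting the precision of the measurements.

0.0040

6.0025 − 4.7 = 1.3025, limited to 1 d.p. → 2 s.f.; 303.2607 + 20.5 = 323.7607, limited to 1 d.p. → 4 s.f.
Carrying full precision, 1.3025 ÷ 323.7607 = 0.00402303306115…; keep min(2, 4) = 2 s.f.
Rounded to 2 significant figures: 0.0040.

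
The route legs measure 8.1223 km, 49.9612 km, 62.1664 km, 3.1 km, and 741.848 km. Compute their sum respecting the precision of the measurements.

8.652 × 10² km

8.1223 km + 49.9612 km + 62.1664 km + 3.1 km + 741.848 km = 865.1979 km.
Addition/subtraction keeps the fewest decimal places: 8.1223 → 4 decimal places, 49.9612 → 4 decimal places, 62.1664 → 4 decimal places, 3.1 → 1 decimal place, 741.848 → 3 decimal places; limit is 1.
Rounded to 1 decimal place: 8.652 × 10² km.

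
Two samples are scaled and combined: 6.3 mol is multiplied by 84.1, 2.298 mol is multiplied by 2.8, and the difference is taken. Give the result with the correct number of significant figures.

5.2 × 10² mol

6.3 × 84.1 = 529.83 → 5.3 × 10² mol (2 s.f., last digit at the 10^1 place).
2.298 × 2.8 = 6.4344 → 6.4 mol (2 s.f., last digit at the 10^-1 place).
Difference: 523.3956 mol; keep the coarser place, 10^1.
Result: 5.2 × 10² mol.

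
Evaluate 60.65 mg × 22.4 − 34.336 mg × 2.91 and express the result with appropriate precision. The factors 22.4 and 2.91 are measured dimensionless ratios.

1.26 × 10³ mg

60.65 × 22.4 = 1358.56 → 1.36 × 10³ mg (3 s.f., last digit at the 10^1 place).
34.336 × 2.91 = 99.91776 → 99.9 mg (3 s.f., last digit at the 10^-1 place).
Difference: 1258.64224 mg; keep the coarser place, 10^1.
Result: 1.26 × 10³ mg.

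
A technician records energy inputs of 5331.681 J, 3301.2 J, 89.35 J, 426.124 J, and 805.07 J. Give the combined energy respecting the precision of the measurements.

9953.4 J

5331.681 J + 3301.2 J + 89.35 J + 426.124 J + 805.07 J = 9953.425 J.
Addition/subtraction keeps the fewest decimal places: 5331.681 → 3 decimal places, 3301.2 → 1 decimal place, 89.35 → 2 decimal places, 426.124 → 3 decimal places, 805.07 → 2 decimal places; limit is 1.
Rounded to 1 decimal place: 9953.4 J.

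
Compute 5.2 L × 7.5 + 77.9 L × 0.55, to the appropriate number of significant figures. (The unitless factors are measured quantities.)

82 L

5.2 × 7.5 = 39 → 39 L (2 s.f., last digit at the 10^0 place).
77.9 × 0.55 = 42.845 → 43 L (2 s.f., last digit at the 10^0 place).
Sum: 81.845 L; keep the coarser place, 10^0.
Result: 82 L.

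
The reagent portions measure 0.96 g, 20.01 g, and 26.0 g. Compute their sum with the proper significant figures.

0.96 g + 20.01 g + 26.0 g = 46.97 g.
Addition/subtraction keeps the fewest decimal places: 0.96 → 2 decimal places, 20.01 → 2 decimal places, 26.0 → 1 decimal place; limit is 1.
Rounded to 1 decimal place: 47.0 g.

47.0 g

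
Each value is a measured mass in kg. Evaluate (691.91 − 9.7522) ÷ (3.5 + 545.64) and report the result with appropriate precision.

691.91 − 9.7522 = 682.1578, limited to 2 d.p. → 5 s.f.; 3.5 + 545.64 = 549.14, limited to 1 d.p. → 4 s.f.
Carrying full precision, 682.1578 ÷ 549.14 = 1.242229304…; keep min(5, 4) = 4 s.f.
Rounded to 4 significant figures: 1.242.

1.242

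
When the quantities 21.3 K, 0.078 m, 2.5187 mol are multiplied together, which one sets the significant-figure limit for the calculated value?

0.078 m

21.3 K → 3 s.f.; 0.078 m → 2 s.f.; 2.5187 mol → 5 s.f.
The fewest is 2 significant figures, from 0.078 m.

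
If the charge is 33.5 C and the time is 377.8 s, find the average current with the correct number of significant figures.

average current = 33.5 C ÷ 377.8 s = 0.0886712546321… A.
33.5 has 3 significant figures; 377.8 has 4.
Division/multiplication keeps the fewest: 3 significant figures.
Rounded: 0.0887 A.

0.0887 A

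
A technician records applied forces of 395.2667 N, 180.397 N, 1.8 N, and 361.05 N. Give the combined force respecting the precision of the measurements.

938.5 N

395.2667 N + 180.397 N + 1.8 N + 361.05 N = 938.5137 N.
Addition/subtraction keeps the fewest decimal places: 395.2667 → 4 decimal places, 180.397 → 3 decimal places, 1.8 → 1 decimal place, 361.05 → 2 decimal places; limit is 1.
Rounded to 1 decimal place: 938.5 N.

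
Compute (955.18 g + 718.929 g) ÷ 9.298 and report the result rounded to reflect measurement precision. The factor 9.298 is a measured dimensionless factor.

955.18 g + 718.929 g = 1674.109 g; the sum is limited to 2 decimal places (6 s.f.).
Carrying full precision, 1674.109 ÷ 9.298 = 180.050440955… g; 9.298 has 4 s.f., so the result keeps min(6, 4) = 4 s.f.
Rounded to 4 significant figures: 180.1 g.

180.1 g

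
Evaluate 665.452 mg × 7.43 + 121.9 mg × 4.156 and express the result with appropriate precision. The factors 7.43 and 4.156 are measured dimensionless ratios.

665.452 × 7.43 = 4944.30836 → 4.94 × 10^3 mg (3 s.f., last digit at the 10^1 place).
121.9 × 4.156 = 506.6164 → 506.6 mg (4 s.f., last digit at the 10^-1 place).
Sum: 5450.92476 mg; keep the coarser place, 10^1.
Result: 5.45 × 10^3 mg.

5.45 × 10^3 mg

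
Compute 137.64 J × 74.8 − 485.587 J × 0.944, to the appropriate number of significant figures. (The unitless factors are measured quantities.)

137.64 × 74.8 = 10295.472 → 1.03 × 10⁴ J (3 s.f., last digit at the 10^2 place).
485.587 × 0.944 = 458.394128 → 458 J (3 s.f., last digit at the 10^0 place).
Difference: 9837.077872 J; keep the coarser place, 10^2.
Result: 9.8 × 10³ J.

9.8 × 10³ J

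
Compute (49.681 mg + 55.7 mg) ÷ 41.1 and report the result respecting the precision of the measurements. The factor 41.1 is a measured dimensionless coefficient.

2.56 mg

49.681 mg + 55.7 mg = 105.381 mg; the sum is limited to 1 decimal place (4 s.f.).
Carrying full precision, 105.381 ÷ 41.1 = 2.56401459854… mg; 41.1 has 3 s.f., so the result keeps min(4, 3) = 3 s.f.
Rounded to 3 significant figures: 2.56 mg.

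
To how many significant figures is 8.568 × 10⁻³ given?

8.568 × 10⁻³: in scientific notation every digit of the coefficient is significant.

4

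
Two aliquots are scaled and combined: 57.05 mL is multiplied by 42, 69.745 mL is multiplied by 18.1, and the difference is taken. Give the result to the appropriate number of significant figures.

57.05 × 42 = 2396.1 → 2.4 × 10^3 mL (2 s.f., last digit at the 10^2 place).
69.745 × 18.1 = 1262.3845 → 1.26 × 10^3 mL (3 s.f., last digit at the 10^1 place).
Difference: 1133.7155 mL; keep the coarser place, 10^2.
Result: 1.1 × 10^3 mL.

1.1 × 10^3 mL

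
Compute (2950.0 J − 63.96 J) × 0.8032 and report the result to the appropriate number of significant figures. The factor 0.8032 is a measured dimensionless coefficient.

2950.0 J − 63.96 J = 2886.04 J; the difference is limited to 1 decimal place (5 s.f.).
Carrying full precision, 2886.04 × 0.8032 = 2318.067328 J; 0.8032 has 4 s.f., so the result keeps min(5, 4) = 4 s.f.
Rounded to 4 significant figures: 2318 J.

2318 J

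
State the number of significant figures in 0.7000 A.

4

0.7000: leading zeros are not significant; trailing zeros after a decimal point are significant.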